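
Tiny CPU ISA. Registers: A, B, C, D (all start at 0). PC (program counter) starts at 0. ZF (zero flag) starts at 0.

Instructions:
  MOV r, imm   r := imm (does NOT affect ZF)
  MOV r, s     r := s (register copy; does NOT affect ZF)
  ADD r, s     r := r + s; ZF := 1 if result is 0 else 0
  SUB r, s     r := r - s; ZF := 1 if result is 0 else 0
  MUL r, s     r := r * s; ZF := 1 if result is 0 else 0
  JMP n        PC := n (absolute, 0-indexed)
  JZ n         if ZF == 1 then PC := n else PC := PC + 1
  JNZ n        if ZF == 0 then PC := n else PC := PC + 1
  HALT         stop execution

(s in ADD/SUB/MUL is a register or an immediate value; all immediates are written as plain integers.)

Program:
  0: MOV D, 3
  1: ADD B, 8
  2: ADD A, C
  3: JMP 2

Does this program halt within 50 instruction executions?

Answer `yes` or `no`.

Step 1: PC=0 exec 'MOV D, 3'. After: A=0 B=0 C=0 D=3 ZF=0 PC=1
Step 2: PC=1 exec 'ADD B, 8'. After: A=0 B=8 C=0 D=3 ZF=0 PC=2
Step 3: PC=2 exec 'ADD A, C'. After: A=0 B=8 C=0 D=3 ZF=1 PC=3
Step 4: PC=3 exec 'JMP 2'. After: A=0 B=8 C=0 D=3 ZF=1 PC=2
Step 5: PC=2 exec 'ADD A, C'. After: A=0 B=8 C=0 D=3 ZF=1 PC=3
State after step 5 equals state after step 3: the program is in a cycle of length 2 and will never halt.

Answer: no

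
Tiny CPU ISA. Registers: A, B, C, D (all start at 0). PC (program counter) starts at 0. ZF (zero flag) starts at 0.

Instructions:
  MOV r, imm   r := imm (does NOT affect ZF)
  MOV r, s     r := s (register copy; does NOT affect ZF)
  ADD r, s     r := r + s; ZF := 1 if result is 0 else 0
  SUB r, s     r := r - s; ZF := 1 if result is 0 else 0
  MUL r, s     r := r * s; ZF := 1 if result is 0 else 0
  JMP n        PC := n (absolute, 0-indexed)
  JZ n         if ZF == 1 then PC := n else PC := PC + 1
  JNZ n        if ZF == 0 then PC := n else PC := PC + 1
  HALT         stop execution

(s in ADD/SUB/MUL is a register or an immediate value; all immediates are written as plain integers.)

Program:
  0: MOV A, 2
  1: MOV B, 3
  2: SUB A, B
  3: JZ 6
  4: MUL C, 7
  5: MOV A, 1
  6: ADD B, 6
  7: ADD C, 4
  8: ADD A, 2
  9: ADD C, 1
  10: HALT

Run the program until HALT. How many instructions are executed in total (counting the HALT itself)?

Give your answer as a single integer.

Step 1: PC=0 exec 'MOV A, 2'. After: A=2 B=0 C=0 D=0 ZF=0 PC=1
Step 2: PC=1 exec 'MOV B, 3'. After: A=2 B=3 C=0 D=0 ZF=0 PC=2
Step 3: PC=2 exec 'SUB A, B'. After: A=-1 B=3 C=0 D=0 ZF=0 PC=3
Step 4: PC=3 exec 'JZ 6'. After: A=-1 B=3 C=0 D=0 ZF=0 PC=4
Step 5: PC=4 exec 'MUL C, 7'. After: A=-1 B=3 C=0 D=0 ZF=1 PC=5
Step 6: PC=5 exec 'MOV A, 1'. After: A=1 B=3 C=0 D=0 ZF=1 PC=6
Step 7: PC=6 exec 'ADD B, 6'. After: A=1 B=9 C=0 D=0 ZF=0 PC=7
Step 8: PC=7 exec 'ADD C, 4'. After: A=1 B=9 C=4 D=0 ZF=0 PC=8
Step 9: PC=8 exec 'ADD A, 2'. After: A=3 B=9 C=4 D=0 ZF=0 PC=9
Step 10: PC=9 exec 'ADD C, 1'. After: A=3 B=9 C=5 D=0 ZF=0 PC=10
Step 11: PC=10 exec 'HALT'. After: A=3 B=9 C=5 D=0 ZF=0 PC=10 HALTED
Total instructions executed: 11

Answer: 11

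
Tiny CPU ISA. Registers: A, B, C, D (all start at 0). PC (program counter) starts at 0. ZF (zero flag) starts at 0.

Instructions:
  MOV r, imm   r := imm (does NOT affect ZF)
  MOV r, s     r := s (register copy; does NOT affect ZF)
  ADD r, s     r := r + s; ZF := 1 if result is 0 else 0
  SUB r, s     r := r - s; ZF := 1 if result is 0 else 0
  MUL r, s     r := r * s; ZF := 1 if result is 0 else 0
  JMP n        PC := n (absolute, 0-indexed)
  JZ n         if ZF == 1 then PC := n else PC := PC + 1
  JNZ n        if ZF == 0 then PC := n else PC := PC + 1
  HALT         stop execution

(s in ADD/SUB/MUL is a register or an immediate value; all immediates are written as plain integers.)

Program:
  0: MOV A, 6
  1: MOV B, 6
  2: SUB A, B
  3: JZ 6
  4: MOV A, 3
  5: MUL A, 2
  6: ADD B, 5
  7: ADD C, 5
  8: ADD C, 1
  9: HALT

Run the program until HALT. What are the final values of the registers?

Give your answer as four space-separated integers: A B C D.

Answer: 0 11 6 0

Derivation:
Step 1: PC=0 exec 'MOV A, 6'. After: A=6 B=0 C=0 D=0 ZF=0 PC=1
Step 2: PC=1 exec 'MOV B, 6'. After: A=6 B=6 C=0 D=0 ZF=0 PC=2
Step 3: PC=2 exec 'SUB A, B'. After: A=0 B=6 C=0 D=0 ZF=1 PC=3
Step 4: PC=3 exec 'JZ 6'. After: A=0 B=6 C=0 D=0 ZF=1 PC=6
Step 5: PC=6 exec 'ADD B, 5'. After: A=0 B=11 C=0 D=0 ZF=0 PC=7
Step 6: PC=7 exec 'ADD C, 5'. After: A=0 B=11 C=5 D=0 ZF=0 PC=8
Step 7: PC=8 exec 'ADD C, 1'. After: A=0 B=11 C=6 D=0 ZF=0 PC=9
Step 8: PC=9 exec 'HALT'. After: A=0 B=11 C=6 D=0 ZF=0 PC=9 HALTED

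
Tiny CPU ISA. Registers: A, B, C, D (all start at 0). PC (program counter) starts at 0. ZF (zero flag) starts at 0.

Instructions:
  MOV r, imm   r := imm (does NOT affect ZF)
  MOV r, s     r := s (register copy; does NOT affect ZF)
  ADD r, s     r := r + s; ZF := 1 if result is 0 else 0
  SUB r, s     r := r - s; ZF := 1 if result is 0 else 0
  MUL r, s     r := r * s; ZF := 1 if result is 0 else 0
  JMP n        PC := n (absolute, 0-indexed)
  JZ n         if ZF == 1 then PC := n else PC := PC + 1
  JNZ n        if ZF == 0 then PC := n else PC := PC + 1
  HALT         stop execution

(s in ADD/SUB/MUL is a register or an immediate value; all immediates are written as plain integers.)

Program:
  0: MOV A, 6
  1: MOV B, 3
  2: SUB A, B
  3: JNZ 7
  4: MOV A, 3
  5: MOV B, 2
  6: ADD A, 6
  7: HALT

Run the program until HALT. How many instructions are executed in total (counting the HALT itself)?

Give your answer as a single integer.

Step 1: PC=0 exec 'MOV A, 6'. After: A=6 B=0 C=0 D=0 ZF=0 PC=1
Step 2: PC=1 exec 'MOV B, 3'. After: A=6 B=3 C=0 D=0 ZF=0 PC=2
Step 3: PC=2 exec 'SUB A, B'. After: A=3 B=3 C=0 D=0 ZF=0 PC=3
Step 4: PC=3 exec 'JNZ 7'. After: A=3 B=3 C=0 D=0 ZF=0 PC=7
Step 5: PC=7 exec 'HALT'. After: A=3 B=3 C=0 D=0 ZF=0 PC=7 HALTED
Total instructions executed: 5

Answer: 5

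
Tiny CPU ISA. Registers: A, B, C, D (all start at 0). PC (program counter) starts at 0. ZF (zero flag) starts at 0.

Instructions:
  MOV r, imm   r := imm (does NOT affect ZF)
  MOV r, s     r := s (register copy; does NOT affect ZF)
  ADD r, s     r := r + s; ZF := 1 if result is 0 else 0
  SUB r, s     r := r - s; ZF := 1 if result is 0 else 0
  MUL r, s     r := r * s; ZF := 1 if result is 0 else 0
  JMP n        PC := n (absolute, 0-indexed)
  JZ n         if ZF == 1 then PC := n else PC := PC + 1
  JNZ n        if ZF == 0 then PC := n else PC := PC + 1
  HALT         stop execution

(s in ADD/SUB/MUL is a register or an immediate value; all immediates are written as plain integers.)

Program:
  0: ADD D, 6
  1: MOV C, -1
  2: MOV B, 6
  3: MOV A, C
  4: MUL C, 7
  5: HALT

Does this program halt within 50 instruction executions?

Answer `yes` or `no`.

Answer: yes

Derivation:
Step 1: PC=0 exec 'ADD D, 6'. After: A=0 B=0 C=0 D=6 ZF=0 PC=1
Step 2: PC=1 exec 'MOV C, -1'. After: A=0 B=0 C=-1 D=6 ZF=0 PC=2
Step 3: PC=2 exec 'MOV B, 6'. After: A=0 B=6 C=-1 D=6 ZF=0 PC=3
Step 4: PC=3 exec 'MOV A, C'. After: A=-1 B=6 C=-1 D=6 ZF=0 PC=4
Step 5: PC=4 exec 'MUL C, 7'. After: A=-1 B=6 C=-7 D=6 ZF=0 PC=5
Step 6: PC=5 exec 'HALT'. After: A=-1 B=6 C=-7 D=6 ZF=0 PC=5 HALTED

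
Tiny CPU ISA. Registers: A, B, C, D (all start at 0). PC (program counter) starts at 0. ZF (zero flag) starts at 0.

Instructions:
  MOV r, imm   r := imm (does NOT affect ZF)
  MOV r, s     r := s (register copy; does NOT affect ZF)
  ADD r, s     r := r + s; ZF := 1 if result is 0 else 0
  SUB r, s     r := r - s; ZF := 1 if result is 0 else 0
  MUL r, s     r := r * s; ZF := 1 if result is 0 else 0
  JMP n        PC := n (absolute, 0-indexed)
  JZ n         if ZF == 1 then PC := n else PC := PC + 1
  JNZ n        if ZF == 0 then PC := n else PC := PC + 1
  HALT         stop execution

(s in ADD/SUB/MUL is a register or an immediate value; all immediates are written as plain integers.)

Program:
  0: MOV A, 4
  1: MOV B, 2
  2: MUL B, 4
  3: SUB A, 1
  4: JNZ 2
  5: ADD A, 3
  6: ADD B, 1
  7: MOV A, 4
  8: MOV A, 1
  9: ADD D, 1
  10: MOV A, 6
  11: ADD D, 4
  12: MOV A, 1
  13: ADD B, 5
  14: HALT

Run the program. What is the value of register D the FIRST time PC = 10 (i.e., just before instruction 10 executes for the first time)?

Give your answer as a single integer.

Step 1: PC=0 exec 'MOV A, 4'. After: A=4 B=0 C=0 D=0 ZF=0 PC=1
Step 2: PC=1 exec 'MOV B, 2'. After: A=4 B=2 C=0 D=0 ZF=0 PC=2
Step 3: PC=2 exec 'MUL B, 4'. After: A=4 B=8 C=0 D=0 ZF=0 PC=3
Step 4: PC=3 exec 'SUB A, 1'. After: A=3 B=8 C=0 D=0 ZF=0 PC=4
Step 5: PC=4 exec 'JNZ 2'. After: A=3 B=8 C=0 D=0 ZF=0 PC=2
Step 6: PC=2 exec 'MUL B, 4'. After: A=3 B=32 C=0 D=0 ZF=0 PC=3
Step 7: PC=3 exec 'SUB A, 1'. After: A=2 B=32 C=0 D=0 ZF=0 PC=4
Step 8: PC=4 exec 'JNZ 2'. After: A=2 B=32 C=0 D=0 ZF=0 PC=2
Step 9: PC=2 exec 'MUL B, 4'. After: A=2 B=128 C=0 D=0 ZF=0 PC=3
Step 10: PC=3 exec 'SUB A, 1'. After: A=1 B=128 C=0 D=0 ZF=0 PC=4
Step 11: PC=4 exec 'JNZ 2'. After: A=1 B=128 C=0 D=0 ZF=0 PC=2
Step 12: PC=2 exec 'MUL B, 4'. After: A=1 B=512 C=0 D=0 ZF=0 PC=3
Step 13: PC=3 exec 'SUB A, 1'. After: A=0 B=512 C=0 D=0 ZF=1 PC=4
Step 14: PC=4 exec 'JNZ 2'. After: A=0 B=512 C=0 D=0 ZF=1 PC=5
Step 15: PC=5 exec 'ADD A, 3'. After: A=3 B=512 C=0 D=0 ZF=0 PC=6
Step 16: PC=6 exec 'ADD B, 1'. After: A=3 B=513 C=0 D=0 ZF=0 PC=7
Step 17: PC=7 exec 'MOV A, 4'. After: A=4 B=513 C=0 D=0 ZF=0 PC=8
Step 18: PC=8 exec 'MOV A, 1'. After: A=1 B=513 C=0 D=0 ZF=0 PC=9
Step 19: PC=9 exec 'ADD D, 1'. After: A=1 B=513 C=0 D=1 ZF=0 PC=10
First time PC=10: D=1

1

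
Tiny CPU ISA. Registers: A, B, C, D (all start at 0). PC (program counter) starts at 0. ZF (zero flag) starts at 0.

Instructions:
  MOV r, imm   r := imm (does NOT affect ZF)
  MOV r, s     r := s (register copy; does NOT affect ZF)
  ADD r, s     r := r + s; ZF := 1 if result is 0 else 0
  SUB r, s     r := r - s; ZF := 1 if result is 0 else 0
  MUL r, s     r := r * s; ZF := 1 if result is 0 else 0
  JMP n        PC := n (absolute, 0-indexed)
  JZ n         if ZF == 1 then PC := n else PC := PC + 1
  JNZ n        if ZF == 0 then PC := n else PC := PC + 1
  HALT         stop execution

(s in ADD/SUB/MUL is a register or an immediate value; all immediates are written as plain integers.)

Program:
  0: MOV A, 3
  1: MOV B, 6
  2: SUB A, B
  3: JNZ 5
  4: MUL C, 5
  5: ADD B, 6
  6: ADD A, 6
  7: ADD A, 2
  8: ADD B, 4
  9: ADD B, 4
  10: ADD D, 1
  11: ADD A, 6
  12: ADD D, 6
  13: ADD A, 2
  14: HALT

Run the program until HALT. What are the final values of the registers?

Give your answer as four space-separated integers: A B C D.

Step 1: PC=0 exec 'MOV A, 3'. After: A=3 B=0 C=0 D=0 ZF=0 PC=1
Step 2: PC=1 exec 'MOV B, 6'. After: A=3 B=6 C=0 D=0 ZF=0 PC=2
Step 3: PC=2 exec 'SUB A, B'. After: A=-3 B=6 C=0 D=0 ZF=0 PC=3
Step 4: PC=3 exec 'JNZ 5'. After: A=-3 B=6 C=0 D=0 ZF=0 PC=5
Step 5: PC=5 exec 'ADD B, 6'. After: A=-3 B=12 C=0 D=0 ZF=0 PC=6
Step 6: PC=6 exec 'ADD A, 6'. After: A=3 B=12 C=0 D=0 ZF=0 PC=7
Step 7: PC=7 exec 'ADD A, 2'. After: A=5 B=12 C=0 D=0 ZF=0 PC=8
Step 8: PC=8 exec 'ADD B, 4'. After: A=5 B=16 C=0 D=0 ZF=0 PC=9
Step 9: PC=9 exec 'ADD B, 4'. After: A=5 B=20 C=0 D=0 ZF=0 PC=10
Step 10: PC=10 exec 'ADD D, 1'. After: A=5 B=20 C=0 D=1 ZF=0 PC=11
Step 11: PC=11 exec 'ADD A, 6'. After: A=11 B=20 C=0 D=1 ZF=0 PC=12
Step 12: PC=12 exec 'ADD D, 6'. After: A=11 B=20 C=0 D=7 ZF=0 PC=13
Step 13: PC=13 exec 'ADD A, 2'. After: A=13 B=20 C=0 D=7 ZF=0 PC=14
Step 14: PC=14 exec 'HALT'. After: A=13 B=20 C=0 D=7 ZF=0 PC=14 HALTED

Answer: 13 20 0 7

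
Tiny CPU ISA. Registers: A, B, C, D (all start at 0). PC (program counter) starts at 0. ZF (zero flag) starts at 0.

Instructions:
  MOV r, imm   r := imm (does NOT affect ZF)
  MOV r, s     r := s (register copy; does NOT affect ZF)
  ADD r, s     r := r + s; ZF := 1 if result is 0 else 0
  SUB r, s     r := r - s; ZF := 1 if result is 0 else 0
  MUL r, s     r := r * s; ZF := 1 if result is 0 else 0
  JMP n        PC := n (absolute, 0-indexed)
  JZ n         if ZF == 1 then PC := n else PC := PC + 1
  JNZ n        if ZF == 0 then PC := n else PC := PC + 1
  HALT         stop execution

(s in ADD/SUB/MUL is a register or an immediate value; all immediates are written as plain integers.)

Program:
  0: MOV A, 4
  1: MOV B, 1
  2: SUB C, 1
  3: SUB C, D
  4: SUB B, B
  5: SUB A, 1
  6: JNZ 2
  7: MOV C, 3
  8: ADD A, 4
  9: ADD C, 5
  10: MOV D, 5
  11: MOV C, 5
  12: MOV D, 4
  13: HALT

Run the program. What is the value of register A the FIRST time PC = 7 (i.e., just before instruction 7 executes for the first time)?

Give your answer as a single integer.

Step 1: PC=0 exec 'MOV A, 4'. After: A=4 B=0 C=0 D=0 ZF=0 PC=1
Step 2: PC=1 exec 'MOV B, 1'. After: A=4 B=1 C=0 D=0 ZF=0 PC=2
Step 3: PC=2 exec 'SUB C, 1'. After: A=4 B=1 C=-1 D=0 ZF=0 PC=3
Step 4: PC=3 exec 'SUB C, D'. After: A=4 B=1 C=-1 D=0 ZF=0 PC=4
Step 5: PC=4 exec 'SUB B, B'. After: A=4 B=0 C=-1 D=0 ZF=1 PC=5
Step 6: PC=5 exec 'SUB A, 1'. After: A=3 B=0 C=-1 D=0 ZF=0 PC=6
Step 7: PC=6 exec 'JNZ 2'. After: A=3 B=0 C=-1 D=0 ZF=0 PC=2
Step 8: PC=2 exec 'SUB C, 1'. After: A=3 B=0 C=-2 D=0 ZF=0 PC=3
Step 9: PC=3 exec 'SUB C, D'. After: A=3 B=0 C=-2 D=0 ZF=0 PC=4
Step 10: PC=4 exec 'SUB B, B'. After: A=3 B=0 C=-2 D=0 ZF=1 PC=5
Step 11: PC=5 exec 'SUB A, 1'. After: A=2 B=0 C=-2 D=0 ZF=0 PC=6
Step 12: PC=6 exec 'JNZ 2'. After: A=2 B=0 C=-2 D=0 ZF=0 PC=2
Step 13: PC=2 exec 'SUB C, 1'. After: A=2 B=0 C=-3 D=0 ZF=0 PC=3
Step 14: PC=3 exec 'SUB C, D'. After: A=2 B=0 C=-3 D=0 ZF=0 PC=4
Step 15: PC=4 exec 'SUB B, B'. After: A=2 B=0 C=-3 D=0 ZF=1 PC=5
Step 16: PC=5 exec 'SUB A, 1'. After: A=1 B=0 C=-3 D=0 ZF=0 PC=6
Step 17: PC=6 exec 'JNZ 2'. After: A=1 B=0 C=-3 D=0 ZF=0 PC=2
Step 18: PC=2 exec 'SUB C, 1'. After: A=1 B=0 C=-4 D=0 ZF=0 PC=3
Step 19: PC=3 exec 'SUB C, D'. After: A=1 B=0 C=-4 D=0 ZF=0 PC=4
Step 20: PC=4 exec 'SUB B, B'. After: A=1 B=0 C=-4 D=0 ZF=1 PC=5
Step 21: PC=5 exec 'SUB A, 1'. After: A=0 B=0 C=-4 D=0 ZF=1 PC=6
Step 22: PC=6 exec 'JNZ 2'. After: A=0 B=0 C=-4 D=0 ZF=1 PC=7
First time PC=7: A=0

0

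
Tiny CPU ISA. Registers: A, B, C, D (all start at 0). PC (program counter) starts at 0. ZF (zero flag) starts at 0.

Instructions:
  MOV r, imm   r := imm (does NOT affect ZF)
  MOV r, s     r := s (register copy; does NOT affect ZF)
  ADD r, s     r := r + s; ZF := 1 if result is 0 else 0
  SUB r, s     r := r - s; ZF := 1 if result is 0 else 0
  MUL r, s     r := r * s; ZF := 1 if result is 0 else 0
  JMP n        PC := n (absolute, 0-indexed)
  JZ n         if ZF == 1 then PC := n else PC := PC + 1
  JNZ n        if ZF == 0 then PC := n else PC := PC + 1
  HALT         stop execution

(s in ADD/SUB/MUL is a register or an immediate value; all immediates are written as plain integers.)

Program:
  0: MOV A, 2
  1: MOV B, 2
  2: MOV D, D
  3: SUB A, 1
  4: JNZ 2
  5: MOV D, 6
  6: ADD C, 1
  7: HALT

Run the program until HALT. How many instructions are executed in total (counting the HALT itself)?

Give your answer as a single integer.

Step 1: PC=0 exec 'MOV A, 2'. After: A=2 B=0 C=0 D=0 ZF=0 PC=1
Step 2: PC=1 exec 'MOV B, 2'. After: A=2 B=2 C=0 D=0 ZF=0 PC=2
Step 3: PC=2 exec 'MOV D, D'. After: A=2 B=2 C=0 D=0 ZF=0 PC=3
Step 4: PC=3 exec 'SUB A, 1'. After: A=1 B=2 C=0 D=0 ZF=0 PC=4
Step 5: PC=4 exec 'JNZ 2'. After: A=1 B=2 C=0 D=0 ZF=0 PC=2
Step 6: PC=2 exec 'MOV D, D'. After: A=1 B=2 C=0 D=0 ZF=0 PC=3
Step 7: PC=3 exec 'SUB A, 1'. After: A=0 B=2 C=0 D=0 ZF=1 PC=4
Step 8: PC=4 exec 'JNZ 2'. After: A=0 B=2 C=0 D=0 ZF=1 PC=5
Step 9: PC=5 exec 'MOV D, 6'. After: A=0 B=2 C=0 D=6 ZF=1 PC=6
Step 10: PC=6 exec 'ADD C, 1'. After: A=0 B=2 C=1 D=6 ZF=0 PC=7
Step 11: PC=7 exec 'HALT'. After: A=0 B=2 C=1 D=6 ZF=0 PC=7 HALTED
Total instructions executed: 11

Answer: 11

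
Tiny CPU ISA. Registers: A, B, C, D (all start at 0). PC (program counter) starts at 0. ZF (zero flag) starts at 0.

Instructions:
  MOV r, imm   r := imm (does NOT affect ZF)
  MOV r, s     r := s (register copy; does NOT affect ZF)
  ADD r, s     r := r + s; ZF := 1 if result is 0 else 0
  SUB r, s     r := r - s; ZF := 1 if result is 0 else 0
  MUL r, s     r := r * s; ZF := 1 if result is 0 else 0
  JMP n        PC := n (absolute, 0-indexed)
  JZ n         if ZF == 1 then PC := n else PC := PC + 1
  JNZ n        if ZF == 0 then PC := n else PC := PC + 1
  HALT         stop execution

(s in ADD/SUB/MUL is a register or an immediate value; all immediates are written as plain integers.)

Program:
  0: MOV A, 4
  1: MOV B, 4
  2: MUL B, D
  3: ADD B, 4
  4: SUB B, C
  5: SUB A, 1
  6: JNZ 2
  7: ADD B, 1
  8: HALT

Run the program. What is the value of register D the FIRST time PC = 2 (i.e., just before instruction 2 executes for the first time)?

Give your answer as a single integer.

Step 1: PC=0 exec 'MOV A, 4'. After: A=4 B=0 C=0 D=0 ZF=0 PC=1
Step 2: PC=1 exec 'MOV B, 4'. After: A=4 B=4 C=0 D=0 ZF=0 PC=2
First time PC=2: D=0

0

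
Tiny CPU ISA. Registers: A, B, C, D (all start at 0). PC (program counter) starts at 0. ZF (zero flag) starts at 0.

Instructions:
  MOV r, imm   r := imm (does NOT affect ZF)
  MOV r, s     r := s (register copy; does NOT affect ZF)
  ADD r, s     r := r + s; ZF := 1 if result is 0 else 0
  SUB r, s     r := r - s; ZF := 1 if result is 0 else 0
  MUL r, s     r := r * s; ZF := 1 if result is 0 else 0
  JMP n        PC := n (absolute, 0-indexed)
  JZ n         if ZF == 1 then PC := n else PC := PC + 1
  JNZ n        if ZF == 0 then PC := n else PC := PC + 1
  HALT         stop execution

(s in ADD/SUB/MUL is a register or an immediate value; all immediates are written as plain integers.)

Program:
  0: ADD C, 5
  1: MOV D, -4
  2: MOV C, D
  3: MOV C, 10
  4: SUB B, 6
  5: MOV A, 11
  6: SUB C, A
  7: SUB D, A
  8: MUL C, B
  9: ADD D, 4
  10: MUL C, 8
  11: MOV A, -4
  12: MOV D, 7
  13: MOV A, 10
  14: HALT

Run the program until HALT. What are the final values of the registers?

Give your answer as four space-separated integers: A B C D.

Answer: 10 -6 48 7

Derivation:
Step 1: PC=0 exec 'ADD C, 5'. After: A=0 B=0 C=5 D=0 ZF=0 PC=1
Step 2: PC=1 exec 'MOV D, -4'. After: A=0 B=0 C=5 D=-4 ZF=0 PC=2
Step 3: PC=2 exec 'MOV C, D'. After: A=0 B=0 C=-4 D=-4 ZF=0 PC=3
Step 4: PC=3 exec 'MOV C, 10'. After: A=0 B=0 C=10 D=-4 ZF=0 PC=4
Step 5: PC=4 exec 'SUB B, 6'. After: A=0 B=-6 C=10 D=-4 ZF=0 PC=5
Step 6: PC=5 exec 'MOV A, 11'. After: A=11 B=-6 C=10 D=-4 ZF=0 PC=6
Step 7: PC=6 exec 'SUB C, A'. After: A=11 B=-6 C=-1 D=-4 ZF=0 PC=7
Step 8: PC=7 exec 'SUB D, A'. After: A=11 B=-6 C=-1 D=-15 ZF=0 PC=8
Step 9: PC=8 exec 'MUL C, B'. After: A=11 B=-6 C=6 D=-15 ZF=0 PC=9
Step 10: PC=9 exec 'ADD D, 4'. After: A=11 B=-6 C=6 D=-11 ZF=0 PC=10
Step 11: PC=10 exec 'MUL C, 8'. After: A=11 B=-6 C=48 D=-11 ZF=0 PC=11
Step 12: PC=11 exec 'MOV A, -4'. After: A=-4 B=-6 C=48 D=-11 ZF=0 PC=12
Step 13: PC=12 exec 'MOV D, 7'. After: A=-4 B=-6 C=48 D=7 ZF=0 PC=13
Step 14: PC=13 exec 'MOV A, 10'. After: A=10 B=-6 C=48 D=7 ZF=0 PC=14
Step 15: PC=14 exec 'HALT'. After: A=10 B=-6 C=48 D=7 ZF=0 PC=14 HALTED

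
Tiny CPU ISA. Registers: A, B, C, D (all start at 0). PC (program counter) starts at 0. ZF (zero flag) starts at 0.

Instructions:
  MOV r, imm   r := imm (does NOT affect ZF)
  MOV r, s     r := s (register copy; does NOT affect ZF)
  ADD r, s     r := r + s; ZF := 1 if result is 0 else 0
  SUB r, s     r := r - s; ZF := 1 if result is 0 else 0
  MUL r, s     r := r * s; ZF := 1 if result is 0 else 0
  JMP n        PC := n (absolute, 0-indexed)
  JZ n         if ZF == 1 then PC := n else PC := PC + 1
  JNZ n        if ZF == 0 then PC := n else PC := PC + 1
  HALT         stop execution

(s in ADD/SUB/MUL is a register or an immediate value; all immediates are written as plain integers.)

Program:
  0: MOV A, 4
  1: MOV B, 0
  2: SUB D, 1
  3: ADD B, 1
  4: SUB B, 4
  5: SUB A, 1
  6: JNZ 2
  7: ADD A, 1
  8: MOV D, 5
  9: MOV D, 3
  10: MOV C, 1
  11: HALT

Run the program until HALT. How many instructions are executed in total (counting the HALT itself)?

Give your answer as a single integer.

Answer: 27

Derivation:
Step 1: PC=0 exec 'MOV A, 4'. After: A=4 B=0 C=0 D=0 ZF=0 PC=1
Step 2: PC=1 exec 'MOV B, 0'. After: A=4 B=0 C=0 D=0 ZF=0 PC=2
Step 3: PC=2 exec 'SUB D, 1'. After: A=4 B=0 C=0 D=-1 ZF=0 PC=3
Step 4: PC=3 exec 'ADD B, 1'. After: A=4 B=1 C=0 D=-1 ZF=0 PC=4
Step 5: PC=4 exec 'SUB B, 4'. After: A=4 B=-3 C=0 D=-1 ZF=0 PC=5
Step 6: PC=5 exec 'SUB A, 1'. After: A=3 B=-3 C=0 D=-1 ZF=0 PC=6
Step 7: PC=6 exec 'JNZ 2'. After: A=3 B=-3 C=0 D=-1 ZF=0 PC=2
Step 8: PC=2 exec 'SUB D, 1'. After: A=3 B=-3 C=0 D=-2 ZF=0 PC=3
Step 9: PC=3 exec 'ADD B, 1'. After: A=3 B=-2 C=0 D=-2 ZF=0 PC=4
Step 10: PC=4 exec 'SUB B, 4'. After: A=3 B=-6 C=0 D=-2 ZF=0 PC=5
Step 11: PC=5 exec 'SUB A, 1'. After: A=2 B=-6 C=0 D=-2 ZF=0 PC=6
Step 12: PC=6 exec 'JNZ 2'. After: A=2 B=-6 C=0 D=-2 ZF=0 PC=2
Step 13: PC=2 exec 'SUB D, 1'. After: A=2 B=-6 C=0 D=-3 ZF=0 PC=3
Step 14: PC=3 exec 'ADD B, 1'. After: A=2 B=-5 C=0 D=-3 ZF=0 PC=4
Step 15: PC=4 exec 'SUB B, 4'. After: A=2 B=-9 C=0 D=-3 ZF=0 PC=5
Step 16: PC=5 exec 'SUB A, 1'. After: A=1 B=-9 C=0 D=-3 ZF=0 PC=6
Step 17: PC=6 exec 'JNZ 2'. After: A=1 B=-9 C=0 D=-3 ZF=0 PC=2
Step 18: PC=2 exec 'SUB D, 1'. After: A=1 B=-9 C=0 D=-4 ZF=0 PC=3
Step 19: PC=3 exec 'ADD B, 1'. After: A=1 B=-8 C=0 D=-4 ZF=0 PC=4
Step 20: PC=4 exec 'SUB B, 4'. After: A=1 B=-12 C=0 D=-4 ZF=0 PC=5
Step 21: PC=5 exec 'SUB A, 1'. After: A=0 B=-12 C=0 D=-4 ZF=1 PC=6
Step 22: PC=6 exec 'JNZ 2'. After: A=0 B=-12 C=0 D=-4 ZF=1 PC=7
Step 23: PC=7 exec 'ADD A, 1'. After: A=1 B=-12 C=0 D=-4 ZF=0 PC=8
Step 24: PC=8 exec 'MOV D, 5'. After: A=1 B=-12 C=0 D=5 ZF=0 PC=9
Step 25: PC=9 exec 'MOV D, 3'. After: A=1 B=-12 C=0 D=3 ZF=0 PC=10
Step 26: PC=10 exec 'MOV C, 1'. After: A=1 B=-12 C=1 D=3 ZF=0 PC=11
Step 27: PC=11 exec 'HALT'. After: A=1 B=-12 C=1 D=3 ZF=0 PC=11 HALTED
Total instructions executed: 27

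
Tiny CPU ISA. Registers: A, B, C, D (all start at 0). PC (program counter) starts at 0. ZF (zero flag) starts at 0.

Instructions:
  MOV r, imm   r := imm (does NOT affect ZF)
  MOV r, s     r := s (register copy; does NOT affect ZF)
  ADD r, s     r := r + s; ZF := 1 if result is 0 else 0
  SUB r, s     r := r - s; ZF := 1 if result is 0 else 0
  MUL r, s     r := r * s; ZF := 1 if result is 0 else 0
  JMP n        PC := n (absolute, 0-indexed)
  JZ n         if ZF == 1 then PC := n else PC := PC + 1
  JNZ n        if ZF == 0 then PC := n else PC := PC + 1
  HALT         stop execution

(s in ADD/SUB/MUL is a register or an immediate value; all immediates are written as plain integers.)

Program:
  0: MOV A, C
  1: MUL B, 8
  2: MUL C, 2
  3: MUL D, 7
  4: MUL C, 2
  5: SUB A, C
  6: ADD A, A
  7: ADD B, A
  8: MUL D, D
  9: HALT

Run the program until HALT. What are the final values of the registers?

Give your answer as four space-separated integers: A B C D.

Step 1: PC=0 exec 'MOV A, C'. After: A=0 B=0 C=0 D=0 ZF=0 PC=1
Step 2: PC=1 exec 'MUL B, 8'. After: A=0 B=0 C=0 D=0 ZF=1 PC=2
Step 3: PC=2 exec 'MUL C, 2'. After: A=0 B=0 C=0 D=0 ZF=1 PC=3
Step 4: PC=3 exec 'MUL D, 7'. After: A=0 B=0 C=0 D=0 ZF=1 PC=4
Step 5: PC=4 exec 'MUL C, 2'. After: A=0 B=0 C=0 D=0 ZF=1 PC=5
Step 6: PC=5 exec 'SUB A, C'. After: A=0 B=0 C=0 D=0 ZF=1 PC=6
Step 7: PC=6 exec 'ADD A, A'. After: A=0 B=0 C=0 D=0 ZF=1 PC=7
Step 8: PC=7 exec 'ADD B, A'. After: A=0 B=0 C=0 D=0 ZF=1 PC=8
Step 9: PC=8 exec 'MUL D, D'. After: A=0 B=0 C=0 D=0 ZF=1 PC=9
Step 10: PC=9 exec 'HALT'. After: A=0 B=0 C=0 D=0 ZF=1 PC=9 HALTED

Answer: 0 0 0 0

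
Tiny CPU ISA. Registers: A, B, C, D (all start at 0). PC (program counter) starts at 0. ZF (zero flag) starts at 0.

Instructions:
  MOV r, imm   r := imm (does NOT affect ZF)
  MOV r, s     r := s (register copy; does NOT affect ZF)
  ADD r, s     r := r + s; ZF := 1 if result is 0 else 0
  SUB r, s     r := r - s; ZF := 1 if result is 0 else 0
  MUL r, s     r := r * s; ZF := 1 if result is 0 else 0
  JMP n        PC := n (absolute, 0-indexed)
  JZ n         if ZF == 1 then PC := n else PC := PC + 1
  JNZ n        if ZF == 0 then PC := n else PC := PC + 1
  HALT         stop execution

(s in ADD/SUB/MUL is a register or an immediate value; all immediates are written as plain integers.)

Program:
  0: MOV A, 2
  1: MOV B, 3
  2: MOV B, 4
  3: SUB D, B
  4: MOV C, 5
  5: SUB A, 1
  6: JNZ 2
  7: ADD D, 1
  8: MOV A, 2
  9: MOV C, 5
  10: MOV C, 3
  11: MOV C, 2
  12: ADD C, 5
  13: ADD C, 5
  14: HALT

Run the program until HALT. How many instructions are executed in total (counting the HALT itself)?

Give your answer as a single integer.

Answer: 20

Derivation:
Step 1: PC=0 exec 'MOV A, 2'. After: A=2 B=0 C=0 D=0 ZF=0 PC=1
Step 2: PC=1 exec 'MOV B, 3'. After: A=2 B=3 C=0 D=0 ZF=0 PC=2
Step 3: PC=2 exec 'MOV B, 4'. After: A=2 B=4 C=0 D=0 ZF=0 PC=3
Step 4: PC=3 exec 'SUB D, B'. After: A=2 B=4 C=0 D=-4 ZF=0 PC=4
Step 5: PC=4 exec 'MOV C, 5'. After: A=2 B=4 C=5 D=-4 ZF=0 PC=5
Step 6: PC=5 exec 'SUB A, 1'. After: A=1 B=4 C=5 D=-4 ZF=0 PC=6
Step 7: PC=6 exec 'JNZ 2'. After: A=1 B=4 C=5 D=-4 ZF=0 PC=2
Step 8: PC=2 exec 'MOV B, 4'. After: A=1 B=4 C=5 D=-4 ZF=0 PC=3
Step 9: PC=3 exec 'SUB D, B'. After: A=1 B=4 C=5 D=-8 ZF=0 PC=4
Step 10: PC=4 exec 'MOV C, 5'. After: A=1 B=4 C=5 D=-8 ZF=0 PC=5
Step 11: PC=5 exec 'SUB A, 1'. After: A=0 B=4 C=5 D=-8 ZF=1 PC=6
Step 12: PC=6 exec 'JNZ 2'. After: A=0 B=4 C=5 D=-8 ZF=1 PC=7
Step 13: PC=7 exec 'ADD D, 1'. After: A=0 B=4 C=5 D=-7 ZF=0 PC=8
Step 14: PC=8 exec 'MOV A, 2'. After: A=2 B=4 C=5 D=-7 ZF=0 PC=9
Step 15: PC=9 exec 'MOV C, 5'. After: A=2 B=4 C=5 D=-7 ZF=0 PC=10
Step 16: PC=10 exec 'MOV C, 3'. After: A=2 B=4 C=3 D=-7 ZF=0 PC=11
Step 17: PC=11 exec 'MOV C, 2'. After: A=2 B=4 C=2 D=-7 ZF=0 PC=12
Step 18: PC=12 exec 'ADD C, 5'. After: A=2 B=4 C=7 D=-7 ZF=0 PC=13
Step 19: PC=13 exec 'ADD C, 5'. After: A=2 B=4 C=12 D=-7 ZF=0 PC=14
Step 20: PC=14 exec 'HALT'. After: A=2 B=4 C=12 D=-7 ZF=0 PC=14 HALTED
Total instructions executed: 20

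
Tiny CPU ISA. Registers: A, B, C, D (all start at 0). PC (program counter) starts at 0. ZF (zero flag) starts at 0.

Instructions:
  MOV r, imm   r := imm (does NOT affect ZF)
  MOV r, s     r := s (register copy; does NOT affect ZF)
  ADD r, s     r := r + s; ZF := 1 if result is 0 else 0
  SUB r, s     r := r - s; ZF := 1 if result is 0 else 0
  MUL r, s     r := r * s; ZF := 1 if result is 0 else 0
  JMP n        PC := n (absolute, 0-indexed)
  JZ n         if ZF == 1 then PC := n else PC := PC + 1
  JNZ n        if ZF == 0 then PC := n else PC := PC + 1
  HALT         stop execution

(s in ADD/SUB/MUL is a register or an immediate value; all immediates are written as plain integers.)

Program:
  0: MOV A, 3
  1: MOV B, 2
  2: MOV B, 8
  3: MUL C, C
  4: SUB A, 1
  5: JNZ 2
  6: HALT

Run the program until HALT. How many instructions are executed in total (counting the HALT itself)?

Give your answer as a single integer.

Step 1: PC=0 exec 'MOV A, 3'. After: A=3 B=0 C=0 D=0 ZF=0 PC=1
Step 2: PC=1 exec 'MOV B, 2'. After: A=3 B=2 C=0 D=0 ZF=0 PC=2
Step 3: PC=2 exec 'MOV B, 8'. After: A=3 B=8 C=0 D=0 ZF=0 PC=3
Step 4: PC=3 exec 'MUL C, C'. After: A=3 B=8 C=0 D=0 ZF=1 PC=4
Step 5: PC=4 exec 'SUB A, 1'. After: A=2 B=8 C=0 D=0 ZF=0 PC=5
Step 6: PC=5 exec 'JNZ 2'. After: A=2 B=8 C=0 D=0 ZF=0 PC=2
Step 7: PC=2 exec 'MOV B, 8'. After: A=2 B=8 C=0 D=0 ZF=0 PC=3
Step 8: PC=3 exec 'MUL C, C'. After: A=2 B=8 C=0 D=0 ZF=1 PC=4
Step 9: PC=4 exec 'SUB A, 1'. After: A=1 B=8 C=0 D=0 ZF=0 PC=5
Step 10: PC=5 exec 'JNZ 2'. After: A=1 B=8 C=0 D=0 ZF=0 PC=2
Step 11: PC=2 exec 'MOV B, 8'. After: A=1 B=8 C=0 D=0 ZF=0 PC=3
Step 12: PC=3 exec 'MUL C, C'. After: A=1 B=8 C=0 D=0 ZF=1 PC=4
Step 13: PC=4 exec 'SUB A, 1'. After: A=0 B=8 C=0 D=0 ZF=1 PC=5
Step 14: PC=5 exec 'JNZ 2'. After: A=0 B=8 C=0 D=0 ZF=1 PC=6
Step 15: PC=6 exec 'HALT'. After: A=0 B=8 C=0 D=0 ZF=1 PC=6 HALTED
Total instructions executed: 15

Answer: 15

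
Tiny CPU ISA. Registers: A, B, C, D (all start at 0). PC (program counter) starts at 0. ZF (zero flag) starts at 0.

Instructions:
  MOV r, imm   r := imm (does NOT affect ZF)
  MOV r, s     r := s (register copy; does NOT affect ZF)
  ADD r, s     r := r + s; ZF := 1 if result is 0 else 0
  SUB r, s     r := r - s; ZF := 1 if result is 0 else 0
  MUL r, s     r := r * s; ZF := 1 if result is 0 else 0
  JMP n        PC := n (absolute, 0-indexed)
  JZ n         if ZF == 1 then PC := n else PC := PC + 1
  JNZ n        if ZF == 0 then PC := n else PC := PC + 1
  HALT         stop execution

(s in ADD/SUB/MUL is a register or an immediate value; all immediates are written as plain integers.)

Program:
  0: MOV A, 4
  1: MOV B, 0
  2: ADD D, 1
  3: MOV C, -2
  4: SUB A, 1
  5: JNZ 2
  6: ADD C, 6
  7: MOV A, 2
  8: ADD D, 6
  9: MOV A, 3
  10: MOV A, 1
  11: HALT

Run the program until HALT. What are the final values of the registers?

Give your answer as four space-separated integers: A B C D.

Answer: 1 0 4 10

Derivation:
Step 1: PC=0 exec 'MOV A, 4'. After: A=4 B=0 C=0 D=0 ZF=0 PC=1
Step 2: PC=1 exec 'MOV B, 0'. After: A=4 B=0 C=0 D=0 ZF=0 PC=2
Step 3: PC=2 exec 'ADD D, 1'. After: A=4 B=0 C=0 D=1 ZF=0 PC=3
Step 4: PC=3 exec 'MOV C, -2'. After: A=4 B=0 C=-2 D=1 ZF=0 PC=4
Step 5: PC=4 exec 'SUB A, 1'. After: A=3 B=0 C=-2 D=1 ZF=0 PC=5
Step 6: PC=5 exec 'JNZ 2'. After: A=3 B=0 C=-2 D=1 ZF=0 PC=2
Step 7: PC=2 exec 'ADD D, 1'. After: A=3 B=0 C=-2 D=2 ZF=0 PC=3
Step 8: PC=3 exec 'MOV C, -2'. After: A=3 B=0 C=-2 D=2 ZF=0 PC=4
Step 9: PC=4 exec 'SUB A, 1'. After: A=2 B=0 C=-2 D=2 ZF=0 PC=5
Step 10: PC=5 exec 'JNZ 2'. After: A=2 B=0 C=-2 D=2 ZF=0 PC=2
Step 11: PC=2 exec 'ADD D, 1'. After: A=2 B=0 C=-2 D=3 ZF=0 PC=3
Step 12: PC=3 exec 'MOV C, -2'. After: A=2 B=0 C=-2 D=3 ZF=0 PC=4
Step 13: PC=4 exec 'SUB A, 1'. After: A=1 B=0 C=-2 D=3 ZF=0 PC=5
Step 14: PC=5 exec 'JNZ 2'. After: A=1 B=0 C=-2 D=3 ZF=0 PC=2
Step 15: PC=2 exec 'ADD D, 1'. After: A=1 B=0 C=-2 D=4 ZF=0 PC=3
Step 16: PC=3 exec 'MOV C, -2'. After: A=1 B=0 C=-2 D=4 ZF=0 PC=4
Step 17: PC=4 exec 'SUB A, 1'. After: A=0 B=0 C=-2 D=4 ZF=1 PC=5
Step 18: PC=5 exec 'JNZ 2'. After: A=0 B=0 C=-2 D=4 ZF=1 PC=6
Step 19: PC=6 exec 'ADD C, 6'. After: A=0 B=0 C=4 D=4 ZF=0 PC=7
Step 20: PC=7 exec 'MOV A, 2'. After: A=2 B=0 C=4 D=4 ZF=0 PC=8
Step 21: PC=8 exec 'ADD D, 6'. After: A=2 B=0 C=4 D=10 ZF=0 PC=9
Step 22: PC=9 exec 'MOV A, 3'. After: A=3 B=0 C=4 D=10 ZF=0 PC=10
Step 23: PC=10 exec 'MOV A, 1'. After: A=1 B=0 C=4 D=10 ZF=0 PC=11
Step 24: PC=11 exec 'HALT'. After: A=1 B=0 C=4 D=10 ZF=0 PC=11 HALTED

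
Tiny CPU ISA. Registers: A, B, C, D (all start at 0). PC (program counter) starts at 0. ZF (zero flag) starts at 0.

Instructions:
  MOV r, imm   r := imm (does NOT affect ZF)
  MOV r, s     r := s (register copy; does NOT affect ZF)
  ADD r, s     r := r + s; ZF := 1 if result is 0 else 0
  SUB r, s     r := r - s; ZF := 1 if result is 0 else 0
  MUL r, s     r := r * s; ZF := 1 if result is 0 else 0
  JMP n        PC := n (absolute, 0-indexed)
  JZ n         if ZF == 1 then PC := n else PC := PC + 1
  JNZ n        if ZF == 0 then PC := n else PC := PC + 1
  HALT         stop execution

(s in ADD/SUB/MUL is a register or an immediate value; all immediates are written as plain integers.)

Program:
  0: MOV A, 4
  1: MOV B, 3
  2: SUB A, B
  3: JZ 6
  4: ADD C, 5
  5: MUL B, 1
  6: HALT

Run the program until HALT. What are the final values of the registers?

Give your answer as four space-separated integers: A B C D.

Answer: 1 3 5 0

Derivation:
Step 1: PC=0 exec 'MOV A, 4'. After: A=4 B=0 C=0 D=0 ZF=0 PC=1
Step 2: PC=1 exec 'MOV B, 3'. After: A=4 B=3 C=0 D=0 ZF=0 PC=2
Step 3: PC=2 exec 'SUB A, B'. After: A=1 B=3 C=0 D=0 ZF=0 PC=3
Step 4: PC=3 exec 'JZ 6'. After: A=1 B=3 C=0 D=0 ZF=0 PC=4
Step 5: PC=4 exec 'ADD C, 5'. After: A=1 B=3 C=5 D=0 ZF=0 PC=5
Step 6: PC=5 exec 'MUL B, 1'. After: A=1 B=3 C=5 D=0 ZF=0 PC=6
Step 7: PC=6 exec 'HALT'. After: A=1 B=3 C=5 D=0 ZF=0 PC=6 HALTED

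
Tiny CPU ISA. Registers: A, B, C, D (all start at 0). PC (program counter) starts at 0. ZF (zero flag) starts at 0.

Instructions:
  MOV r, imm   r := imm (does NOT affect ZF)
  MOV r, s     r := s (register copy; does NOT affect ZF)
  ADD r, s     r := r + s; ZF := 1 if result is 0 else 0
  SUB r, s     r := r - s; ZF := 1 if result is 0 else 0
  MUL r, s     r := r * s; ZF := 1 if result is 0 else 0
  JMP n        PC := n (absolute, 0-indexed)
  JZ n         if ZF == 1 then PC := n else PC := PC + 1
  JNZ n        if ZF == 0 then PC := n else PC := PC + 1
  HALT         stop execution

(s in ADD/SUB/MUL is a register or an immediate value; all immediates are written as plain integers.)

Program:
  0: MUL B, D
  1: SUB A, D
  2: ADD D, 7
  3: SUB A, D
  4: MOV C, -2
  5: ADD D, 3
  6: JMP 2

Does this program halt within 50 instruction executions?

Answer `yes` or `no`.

Answer: no

Derivation:
Step 1: PC=0 exec 'MUL B, D'. After: A=0 B=0 C=0 D=0 ZF=1 PC=1
Step 2: PC=1 exec 'SUB A, D'. After: A=0 B=0 C=0 D=0 ZF=1 PC=2
Step 3: PC=2 exec 'ADD D, 7'. After: A=0 B=0 C=0 D=7 ZF=0 PC=3
Step 4: PC=3 exec 'SUB A, D'. After: A=-7 B=0 C=0 D=7 ZF=0 PC=4
Step 5: PC=4 exec 'MOV C, -2'. After: A=-7 B=0 C=-2 D=7 ZF=0 PC=5
Step 6: PC=5 exec 'ADD D, 3'. After: A=-7 B=0 C=-2 D=10 ZF=0 PC=6
Step 7: PC=6 exec 'JMP 2'. After: A=-7 B=0 C=-2 D=10 ZF=0 PC=2
Step 8: PC=2 exec 'ADD D, 7'. After: A=-7 B=0 C=-2 D=17 ZF=0 PC=3
Step 9: PC=3 exec 'SUB A, D'. After: A=-24 B=0 C=-2 D=17 ZF=0 PC=4
Step 10: PC=4 exec 'MOV C, -2'. After: A=-24 B=0 C=-2 D=17 ZF=0 PC=5
Step 11: PC=5 exec 'ADD D, 3'. After: A=-24 B=0 C=-2 D=20 ZF=0 PC=6
Step 12: PC=6 exec 'JMP 2'. After: A=-24 B=0 C=-2 D=20 ZF=0 PC=2
Step 13: PC=2 exec 'ADD D, 7'. After: A=-24 B=0 C=-2 D=27 ZF=0 PC=3
Step 14: PC=3 exec 'SUB A, D'. After: A=-51 B=0 C=-2 D=27 ZF=0 PC=4
Step 15: PC=4 exec 'MOV C, -2'. After: A=-51 B=0 C=-2 D=27 ZF=0 PC=5
After 50 steps: not halted. PC revisits the same instructions with no path to HALT; will never halt.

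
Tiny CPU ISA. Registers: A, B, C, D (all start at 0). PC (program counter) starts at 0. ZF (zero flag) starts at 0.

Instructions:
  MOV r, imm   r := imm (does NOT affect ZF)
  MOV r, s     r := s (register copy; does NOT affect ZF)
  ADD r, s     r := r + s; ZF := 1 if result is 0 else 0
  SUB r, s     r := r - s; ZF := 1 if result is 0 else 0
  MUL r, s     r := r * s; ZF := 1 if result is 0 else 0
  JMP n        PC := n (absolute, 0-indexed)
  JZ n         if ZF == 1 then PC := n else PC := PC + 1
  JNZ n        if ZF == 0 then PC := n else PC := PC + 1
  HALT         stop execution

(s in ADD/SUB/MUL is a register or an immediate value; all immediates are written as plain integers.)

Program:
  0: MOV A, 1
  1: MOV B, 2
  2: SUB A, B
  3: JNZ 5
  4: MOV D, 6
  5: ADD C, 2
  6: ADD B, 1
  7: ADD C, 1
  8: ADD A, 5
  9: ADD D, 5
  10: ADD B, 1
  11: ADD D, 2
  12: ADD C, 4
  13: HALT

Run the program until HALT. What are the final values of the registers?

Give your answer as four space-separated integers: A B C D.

Step 1: PC=0 exec 'MOV A, 1'. After: A=1 B=0 C=0 D=0 ZF=0 PC=1
Step 2: PC=1 exec 'MOV B, 2'. After: A=1 B=2 C=0 D=0 ZF=0 PC=2
Step 3: PC=2 exec 'SUB A, B'. After: A=-1 B=2 C=0 D=0 ZF=0 PC=3
Step 4: PC=3 exec 'JNZ 5'. After: A=-1 B=2 C=0 D=0 ZF=0 PC=5
Step 5: PC=5 exec 'ADD C, 2'. After: A=-1 B=2 C=2 D=0 ZF=0 PC=6
Step 6: PC=6 exec 'ADD B, 1'. After: A=-1 B=3 C=2 D=0 ZF=0 PC=7
Step 7: PC=7 exec 'ADD C, 1'. After: A=-1 B=3 C=3 D=0 ZF=0 PC=8
Step 8: PC=8 exec 'ADD A, 5'. After: A=4 B=3 C=3 D=0 ZF=0 PC=9
Step 9: PC=9 exec 'ADD D, 5'. After: A=4 B=3 C=3 D=5 ZF=0 PC=10
Step 10: PC=10 exec 'ADD B, 1'. After: A=4 B=4 C=3 D=5 ZF=0 PC=11
Step 11: PC=11 exec 'ADD D, 2'. After: A=4 B=4 C=3 D=7 ZF=0 PC=12
Step 12: PC=12 exec 'ADD C, 4'. After: A=4 B=4 C=7 D=7 ZF=0 PC=13
Step 13: PC=13 exec 'HALT'. After: A=4 B=4 C=7 D=7 ZF=0 PC=13 HALTED

Answer: 4 4 7 7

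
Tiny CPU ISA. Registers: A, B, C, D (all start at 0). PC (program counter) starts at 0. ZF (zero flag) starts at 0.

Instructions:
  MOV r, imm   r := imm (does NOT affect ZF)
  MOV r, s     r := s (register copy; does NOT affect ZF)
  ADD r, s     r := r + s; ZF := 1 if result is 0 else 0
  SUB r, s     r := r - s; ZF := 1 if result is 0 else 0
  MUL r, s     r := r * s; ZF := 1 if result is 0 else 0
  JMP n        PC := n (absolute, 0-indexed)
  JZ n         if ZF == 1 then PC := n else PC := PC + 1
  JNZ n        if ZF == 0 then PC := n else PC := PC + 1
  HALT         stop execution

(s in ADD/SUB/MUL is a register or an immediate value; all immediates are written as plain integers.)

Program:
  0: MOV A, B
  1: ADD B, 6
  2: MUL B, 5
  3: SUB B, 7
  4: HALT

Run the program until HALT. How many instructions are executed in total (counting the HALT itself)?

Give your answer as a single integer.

Step 1: PC=0 exec 'MOV A, B'. After: A=0 B=0 C=0 D=0 ZF=0 PC=1
Step 2: PC=1 exec 'ADD B, 6'. After: A=0 B=6 C=0 D=0 ZF=0 PC=2
Step 3: PC=2 exec 'MUL B, 5'. After: A=0 B=30 C=0 D=0 ZF=0 PC=3
Step 4: PC=3 exec 'SUB B, 7'. After: A=0 B=23 C=0 D=0 ZF=0 PC=4
Step 5: PC=4 exec 'HALT'. After: A=0 B=23 C=0 D=0 ZF=0 PC=4 HALTED
Total instructions executed: 5

Answer: 5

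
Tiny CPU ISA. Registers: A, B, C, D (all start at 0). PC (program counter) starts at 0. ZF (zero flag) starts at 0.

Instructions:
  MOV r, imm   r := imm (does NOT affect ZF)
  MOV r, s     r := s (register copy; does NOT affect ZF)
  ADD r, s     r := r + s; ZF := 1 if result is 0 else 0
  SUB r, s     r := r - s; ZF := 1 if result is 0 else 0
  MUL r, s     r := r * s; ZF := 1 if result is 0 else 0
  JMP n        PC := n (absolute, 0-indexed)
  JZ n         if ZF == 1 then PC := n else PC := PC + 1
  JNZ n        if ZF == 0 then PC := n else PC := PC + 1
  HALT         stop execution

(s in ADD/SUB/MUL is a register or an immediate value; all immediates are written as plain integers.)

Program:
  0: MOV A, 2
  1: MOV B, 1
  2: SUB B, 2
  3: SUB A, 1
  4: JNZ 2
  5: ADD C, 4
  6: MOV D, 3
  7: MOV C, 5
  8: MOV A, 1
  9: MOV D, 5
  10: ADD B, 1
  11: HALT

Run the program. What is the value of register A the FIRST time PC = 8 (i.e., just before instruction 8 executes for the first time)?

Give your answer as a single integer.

Step 1: PC=0 exec 'MOV A, 2'. After: A=2 B=0 C=0 D=0 ZF=0 PC=1
Step 2: PC=1 exec 'MOV B, 1'. After: A=2 B=1 C=0 D=0 ZF=0 PC=2
Step 3: PC=2 exec 'SUB B, 2'. After: A=2 B=-1 C=0 D=0 ZF=0 PC=3
Step 4: PC=3 exec 'SUB A, 1'. After: A=1 B=-1 C=0 D=0 ZF=0 PC=4
Step 5: PC=4 exec 'JNZ 2'. After: A=1 B=-1 C=0 D=0 ZF=0 PC=2
Step 6: PC=2 exec 'SUB B, 2'. After: A=1 B=-3 C=0 D=0 ZF=0 PC=3
Step 7: PC=3 exec 'SUB A, 1'. After: A=0 B=-3 C=0 D=0 ZF=1 PC=4
Step 8: PC=4 exec 'JNZ 2'. After: A=0 B=-3 C=0 D=0 ZF=1 PC=5
Step 9: PC=5 exec 'ADD C, 4'. After: A=0 B=-3 C=4 D=0 ZF=0 PC=6
Step 10: PC=6 exec 'MOV D, 3'. After: A=0 B=-3 C=4 D=3 ZF=0 PC=7
Step 11: PC=7 exec 'MOV C, 5'. After: A=0 B=-3 C=5 D=3 ZF=0 PC=8
First time PC=8: A=0

0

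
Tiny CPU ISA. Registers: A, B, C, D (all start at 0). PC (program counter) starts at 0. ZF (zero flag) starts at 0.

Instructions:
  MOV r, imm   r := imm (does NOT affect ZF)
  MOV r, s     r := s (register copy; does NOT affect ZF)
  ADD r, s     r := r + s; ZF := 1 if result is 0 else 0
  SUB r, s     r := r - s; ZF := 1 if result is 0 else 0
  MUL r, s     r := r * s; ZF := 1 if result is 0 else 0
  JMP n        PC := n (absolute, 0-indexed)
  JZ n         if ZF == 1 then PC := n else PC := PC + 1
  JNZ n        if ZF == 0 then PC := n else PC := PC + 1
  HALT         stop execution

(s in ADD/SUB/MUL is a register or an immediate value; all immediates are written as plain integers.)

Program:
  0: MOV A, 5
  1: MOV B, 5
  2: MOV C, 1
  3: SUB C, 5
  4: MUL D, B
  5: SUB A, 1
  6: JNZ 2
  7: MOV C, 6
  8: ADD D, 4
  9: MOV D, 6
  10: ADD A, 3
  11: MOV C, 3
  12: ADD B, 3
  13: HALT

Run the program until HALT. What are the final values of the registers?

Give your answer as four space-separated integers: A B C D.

Step 1: PC=0 exec 'MOV A, 5'. After: A=5 B=0 C=0 D=0 ZF=0 PC=1
Step 2: PC=1 exec 'MOV B, 5'. After: A=5 B=5 C=0 D=0 ZF=0 PC=2
Step 3: PC=2 exec 'MOV C, 1'. After: A=5 B=5 C=1 D=0 ZF=0 PC=3
Step 4: PC=3 exec 'SUB C, 5'. After: A=5 B=5 C=-4 D=0 ZF=0 PC=4
Step 5: PC=4 exec 'MUL D, B'. After: A=5 B=5 C=-4 D=0 ZF=1 PC=5
Step 6: PC=5 exec 'SUB A, 1'. After: A=4 B=5 C=-4 D=0 ZF=0 PC=6
Step 7: PC=6 exec 'JNZ 2'. After: A=4 B=5 C=-4 D=0 ZF=0 PC=2
Step 8: PC=2 exec 'MOV C, 1'. After: A=4 B=5 C=1 D=0 ZF=0 PC=3
Step 9: PC=3 exec 'SUB C, 5'. After: A=4 B=5 C=-4 D=0 ZF=0 PC=4
Step 10: PC=4 exec 'MUL D, B'. After: A=4 B=5 C=-4 D=0 ZF=1 PC=5
Step 11: PC=5 exec 'SUB A, 1'. After: A=3 B=5 C=-4 D=0 ZF=0 PC=6
Step 12: PC=6 exec 'JNZ 2'. After: A=3 B=5 C=-4 D=0 ZF=0 PC=2
Step 13: PC=2 exec 'MOV C, 1'. After: A=3 B=5 C=1 D=0 ZF=0 PC=3
Step 14: PC=3 exec 'SUB C, 5'. After: A=3 B=5 C=-4 D=0 ZF=0 PC=4
Step 15: PC=4 exec 'MUL D, B'. After: A=3 B=5 C=-4 D=0 ZF=1 PC=5
Step 16: PC=5 exec 'SUB A, 1'. After: A=2 B=5 C=-4 D=0 ZF=0 PC=6
Step 17: PC=6 exec 'JNZ 2'. After: A=2 B=5 C=-4 D=0 ZF=0 PC=2
Step 18: PC=2 exec 'MOV C, 1'. After: A=2 B=5 C=1 D=0 ZF=0 PC=3
Step 19: PC=3 exec 'SUB C, 5'. After: A=2 B=5 C=-4 D=0 ZF=0 PC=4
Step 20: PC=4 exec 'MUL D, B'. After: A=2 B=5 C=-4 D=0 ZF=1 PC=5
Step 21: PC=5 exec 'SUB A, 1'. After: A=1 B=5 C=-4 D=0 ZF=0 PC=6
Step 22: PC=6 exec 'JNZ 2'. After: A=1 B=5 C=-4 D=0 ZF=0 PC=2
Step 23: PC=2 exec 'MOV C, 1'. After: A=1 B=5 C=1 D=0 ZF=0 PC=3
Step 24: PC=3 exec 'SUB C, 5'. After: A=1 B=5 C=-4 D=0 ZF=0 PC=4
Step 25: PC=4 exec 'MUL D, B'. After: A=1 B=5 C=-4 D=0 ZF=1 PC=5
Step 26: PC=5 exec 'SUB A, 1'. After: A=0 B=5 C=-4 D=0 ZF=1 PC=6
Step 27: PC=6 exec 'JNZ 2'. After: A=0 B=5 C=-4 D=0 ZF=1 PC=7
Step 28: PC=7 exec 'MOV C, 6'. After: A=0 B=5 C=6 D=0 ZF=1 PC=8
Step 29: PC=8 exec 'ADD D, 4'. After: A=0 B=5 C=6 D=4 ZF=0 PC=9
Step 30: PC=9 exec 'MOV D, 6'. After: A=0 B=5 C=6 D=6 ZF=0 PC=10
Step 31: PC=10 exec 'ADD A, 3'. After: A=3 B=5 C=6 D=6 ZF=0 PC=11
Step 32: PC=11 exec 'MOV C, 3'. After: A=3 B=5 C=3 D=6 ZF=0 PC=12
Step 33: PC=12 exec 'ADD B, 3'. After: A=3 B=8 C=3 D=6 ZF=0 PC=13
Step 34: PC=13 exec 'HALT'. After: A=3 B=8 C=3 D=6 ZF=0 PC=13 HALTED

Answer: 3 8 3 6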